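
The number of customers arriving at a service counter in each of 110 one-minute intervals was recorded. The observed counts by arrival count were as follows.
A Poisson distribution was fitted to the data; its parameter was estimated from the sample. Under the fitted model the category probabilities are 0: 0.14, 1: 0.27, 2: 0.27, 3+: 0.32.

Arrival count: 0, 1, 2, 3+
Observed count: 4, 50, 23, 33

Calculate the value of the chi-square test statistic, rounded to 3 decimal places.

Expected counts E_i = n·p_i: 110×0.14 = 15.4, 110×0.27 = 29.7, 110×0.27 = 29.7, 110×0.32 = 35.2.
0: (4 − 15.4)²/15.4 = 129.96/15.4 = 8.4390
1: (50 − 29.7)²/29.7 = 412.09/29.7 = 13.8751
2: (23 − 29.7)²/29.7 = 44.89/29.7 = 1.5114
3+: (33 − 35.2)²/35.2 = 4.84/35.2 = 0.1375
Sum = 23.963

23.963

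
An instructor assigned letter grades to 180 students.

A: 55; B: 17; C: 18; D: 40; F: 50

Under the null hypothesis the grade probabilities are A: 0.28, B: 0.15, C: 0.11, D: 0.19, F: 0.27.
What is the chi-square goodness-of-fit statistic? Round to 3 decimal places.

Expected counts E_i = n·p_i: 180×0.28 = 50.4, 180×0.15 = 27, 180×0.11 = 19.8, 180×0.19 = 34.2, 180×0.27 = 48.6.
A: (55 − 50.4)²/50.4 = 21.16/50.4 = 0.4198
B: (17 − 27)²/27 = 100/27 = 3.7037
C: (18 − 19.8)²/19.8 = 3.24/19.8 = 0.1636
D: (40 − 34.2)²/34.2 = 33.64/34.2 = 0.9836
F: (50 − 48.6)²/48.6 = 1.96/48.6 = 0.0403
Sum = 5.311

5.311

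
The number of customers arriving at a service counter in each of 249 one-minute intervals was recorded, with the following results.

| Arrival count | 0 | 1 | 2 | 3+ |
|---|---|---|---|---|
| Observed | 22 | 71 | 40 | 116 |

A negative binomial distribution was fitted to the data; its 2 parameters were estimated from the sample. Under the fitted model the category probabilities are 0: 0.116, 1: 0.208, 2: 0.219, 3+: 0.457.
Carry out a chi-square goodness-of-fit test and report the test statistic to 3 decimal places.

Expected counts E_i = n·p_i: 249×0.116 = 28.884, 249×0.208 = 51.792, 249×0.219 = 54.531, 249×0.457 = 113.793.
0: (22 − 28.884)²/28.884 = 47.389456/28.884 = 1.6407
1: (71 − 51.792)²/51.792 = 368.947264/51.792 = 7.1236
2: (40 − 54.531)²/54.531 = 211.149961/54.531 = 3.8721
3+: (116 − 113.793)²/113.793 = 4.870849/113.793 = 0.0428
Sum = 12.679

12.679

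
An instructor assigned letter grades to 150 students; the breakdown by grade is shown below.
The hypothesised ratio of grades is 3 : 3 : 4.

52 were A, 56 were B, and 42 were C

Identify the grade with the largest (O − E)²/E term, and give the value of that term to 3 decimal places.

Ratio total = 10. Expected counts: 150×3/10 = 45, 150×3/10 = 45, 150×4/10 = 60.
χ² = (52−45)²/45 + (56−45)²/45 + (42−60)²/60
   = 1.0889 + 2.6889 + 5.4000
The largest term is for C: 5.400.

C, 5.400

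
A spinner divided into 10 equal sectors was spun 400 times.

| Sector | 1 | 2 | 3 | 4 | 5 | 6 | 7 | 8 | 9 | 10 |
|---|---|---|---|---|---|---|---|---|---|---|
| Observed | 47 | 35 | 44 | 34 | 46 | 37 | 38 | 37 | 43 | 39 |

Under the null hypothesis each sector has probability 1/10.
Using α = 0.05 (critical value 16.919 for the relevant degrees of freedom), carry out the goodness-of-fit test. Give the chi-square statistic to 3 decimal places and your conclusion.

4.850; do not reject

Under H₀ each category has probability 1/10, so each expected count is 400/10 = 40.
cat         O        E   (O−E)²/E
1          47       40     1.2250
2          35       40     0.6250
3          44       40     0.4000
4          34       40     0.9000
5          46       40     0.9000
6          37       40     0.2250
7          38       40     0.1000
8          37       40     0.2250
9          43       40     0.2250
10         39       40     0.0250
Sum = 4.850
df = 9. Since 4.850 < 16.919, we do not reject H₀.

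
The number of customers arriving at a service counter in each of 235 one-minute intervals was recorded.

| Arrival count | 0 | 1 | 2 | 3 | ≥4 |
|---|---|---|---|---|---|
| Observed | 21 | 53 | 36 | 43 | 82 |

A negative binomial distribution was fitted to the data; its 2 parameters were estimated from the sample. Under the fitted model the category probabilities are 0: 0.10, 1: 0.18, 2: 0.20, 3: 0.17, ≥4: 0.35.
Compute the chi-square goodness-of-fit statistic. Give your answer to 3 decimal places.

5.781

Expected counts E_i = n·p_i: 235×0.10 = 23.5, 235×0.18 = 42.3, 235×0.20 = 47, 235×0.17 = 39.95, 235×0.35 = 82.25.
cat         O        E   (O−E)²/E
0          21     23.5     0.2660
1          53     42.3     2.7066
2          36       47     2.5745
3          43    39.95     0.2329
≥4         82    82.25     0.0008
Sum = 5.781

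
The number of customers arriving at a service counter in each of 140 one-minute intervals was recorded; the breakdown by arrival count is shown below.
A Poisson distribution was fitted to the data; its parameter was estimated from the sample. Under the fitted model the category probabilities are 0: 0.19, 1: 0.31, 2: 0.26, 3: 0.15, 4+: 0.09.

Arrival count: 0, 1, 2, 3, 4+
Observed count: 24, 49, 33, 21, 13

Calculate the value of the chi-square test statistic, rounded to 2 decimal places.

1.31

Expected counts E_i = n·p_i: 140×0.19 = 26.6, 140×0.31 = 43.4, 140×0.26 = 36.4, 140×0.15 = 21, 140×0.09 = 12.6.
0: (24 − 26.6)²/26.6 = 6.76/26.6 = 0.254
1: (49 − 43.4)²/43.4 = 31.36/43.4 = 0.723
2: (33 − 36.4)²/36.4 = 11.56/36.4 = 0.318
3: (21 − 21)²/21 = 0/21 = 0.000
4+: (13 − 12.6)²/12.6 = 0.16/12.6 = 0.013
Sum = 1.31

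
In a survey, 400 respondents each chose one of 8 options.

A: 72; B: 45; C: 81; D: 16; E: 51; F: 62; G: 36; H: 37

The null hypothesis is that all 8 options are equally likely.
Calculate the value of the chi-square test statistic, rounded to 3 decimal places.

Expected count for each of the 8 categories: 400/8 = 50.
χ² = (72−50)²/50 + (45−50)²/50 + (81−50)²/50 + (16−50)²/50 + (51−50)²/50 + (62−50)²/50 + (36−50)²/50 + (37−50)²/50
   = 9.6800 + 0.5000 + 19.2200 + 23.1200 + 0.0200 + 2.8800 + 3.9200 + 3.3800
Sum = 62.720

62.720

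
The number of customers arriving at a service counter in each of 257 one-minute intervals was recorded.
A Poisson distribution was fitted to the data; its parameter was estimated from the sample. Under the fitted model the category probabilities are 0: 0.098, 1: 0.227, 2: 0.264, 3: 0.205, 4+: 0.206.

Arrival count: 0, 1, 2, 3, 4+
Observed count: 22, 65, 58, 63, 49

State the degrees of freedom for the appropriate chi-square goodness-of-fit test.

3

There are k = 5 categories and 1 parameter estimated from the data, so df = 5 − 1 − 1 = 3.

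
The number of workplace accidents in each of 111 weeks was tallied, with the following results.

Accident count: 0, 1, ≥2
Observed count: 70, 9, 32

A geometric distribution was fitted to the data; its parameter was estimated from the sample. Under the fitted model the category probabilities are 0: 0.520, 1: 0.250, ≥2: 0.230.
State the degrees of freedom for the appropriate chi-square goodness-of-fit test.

There are k = 3 categories and 1 parameter estimated from the data, so df = 3 − 1 − 1 = 1.

1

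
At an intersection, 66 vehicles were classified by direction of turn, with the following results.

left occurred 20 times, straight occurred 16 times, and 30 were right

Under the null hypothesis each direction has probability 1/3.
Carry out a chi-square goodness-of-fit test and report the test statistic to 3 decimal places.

Under H₀ each category has probability 1/3, so each expected count is 66/3 = 22.
left: (20 − 22)²/22 = 4/22 = 0.1818
straight: (16 − 22)²/22 = 36/22 = 1.6364
right: (30 − 22)²/22 = 64/22 = 2.9091
Sum = 4.727

4.727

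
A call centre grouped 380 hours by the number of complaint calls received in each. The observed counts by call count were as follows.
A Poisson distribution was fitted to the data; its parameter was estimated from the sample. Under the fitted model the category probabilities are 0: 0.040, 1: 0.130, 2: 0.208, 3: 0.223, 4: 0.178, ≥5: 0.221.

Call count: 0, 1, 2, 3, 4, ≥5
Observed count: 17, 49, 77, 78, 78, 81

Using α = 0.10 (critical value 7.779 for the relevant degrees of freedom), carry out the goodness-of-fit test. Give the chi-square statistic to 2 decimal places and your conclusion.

Expected counts E_i = n·p_i: 380×0.040 = 15.2, 380×0.130 = 49.4, 380×0.208 = 79.04, 380×0.223 = 84.74, 380×0.178 = 67.64, 380×0.221 = 83.98.
cat         O        E   (O−E)²/E
0          17     15.2      0.213
1          49     49.4      0.003
2          77    79.04      0.053
3          78    84.74      0.536
4          78    67.64      1.587
≥5         81    83.98      0.106
Sum = 2.50
df = 4. Since 2.50 < 7.779, we do not reject H₀.

2.50; do not reject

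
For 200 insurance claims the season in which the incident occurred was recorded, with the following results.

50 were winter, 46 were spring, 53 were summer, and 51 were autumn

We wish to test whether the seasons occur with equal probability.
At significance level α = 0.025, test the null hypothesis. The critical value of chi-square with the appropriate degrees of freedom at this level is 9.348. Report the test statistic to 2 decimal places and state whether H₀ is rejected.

0.52; do not reject

Expected count for each of the 4 categories: 200/4 = 50.
cat         O        E   (O−E)²/E
winter     50       50      0.000
spring     46       50      0.320
summer     53       50      0.180
autumn     51       50      0.020
Sum = 0.52
df = 3. Since 0.52 < 9.348, we do not reject H₀.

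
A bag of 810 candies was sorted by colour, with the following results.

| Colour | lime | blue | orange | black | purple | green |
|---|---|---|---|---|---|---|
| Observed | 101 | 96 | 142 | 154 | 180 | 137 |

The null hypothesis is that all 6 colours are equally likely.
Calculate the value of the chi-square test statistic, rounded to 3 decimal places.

37.896

Expected count for each of the 6 categories: 810/6 = 135.
χ² = (101−135)²/135 + (96−135)²/135 + (142−135)²/135 + (154−135)²/135 + (180−135)²/135 + (137−135)²/135
   = 8.5630 + 11.2667 + 0.3630 + 2.6741 + 15.0000 + 0.0296
Sum = 37.896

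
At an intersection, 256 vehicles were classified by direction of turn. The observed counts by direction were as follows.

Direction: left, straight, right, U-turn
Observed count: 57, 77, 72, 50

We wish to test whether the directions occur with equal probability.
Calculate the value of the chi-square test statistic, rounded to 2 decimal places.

Expected count for each of the 4 categories: 256/4 = 64.
left: (57 − 64)²/64 = 49/64 = 0.766
straight: (77 − 64)²/64 = 169/64 = 2.641
right: (72 − 64)²/64 = 64/64 = 1.000
U-turn: (50 − 64)²/64 = 196/64 = 3.063
Sum = 7.47

7.47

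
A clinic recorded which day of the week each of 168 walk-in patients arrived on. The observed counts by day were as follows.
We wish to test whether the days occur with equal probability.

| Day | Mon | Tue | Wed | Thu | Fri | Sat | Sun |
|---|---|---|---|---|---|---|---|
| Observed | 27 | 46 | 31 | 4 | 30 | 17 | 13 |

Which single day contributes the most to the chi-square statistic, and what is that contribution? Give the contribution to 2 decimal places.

Under H₀ each category has probability 1/7, so each expected count is 168/7 = 24.
cat         O        E   (O−E)²/E
Mon        27       24      0.375
Tue        46       24     20.167
Wed        31       24      2.042
Thu         4       24     16.667
Fri        30       24      1.500
Sat        17       24      2.042
Sun        13       24      5.042
The largest term is for Tue: 20.17.

Tue, 20.17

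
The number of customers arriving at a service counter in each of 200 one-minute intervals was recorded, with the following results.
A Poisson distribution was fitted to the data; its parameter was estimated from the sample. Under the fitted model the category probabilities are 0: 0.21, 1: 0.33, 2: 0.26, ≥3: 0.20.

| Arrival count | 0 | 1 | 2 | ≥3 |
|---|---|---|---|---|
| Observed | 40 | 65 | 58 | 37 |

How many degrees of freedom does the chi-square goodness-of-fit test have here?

2

There are k = 4 categories and 1 parameter estimated from the data, so df = 4 − 1 − 1 = 2.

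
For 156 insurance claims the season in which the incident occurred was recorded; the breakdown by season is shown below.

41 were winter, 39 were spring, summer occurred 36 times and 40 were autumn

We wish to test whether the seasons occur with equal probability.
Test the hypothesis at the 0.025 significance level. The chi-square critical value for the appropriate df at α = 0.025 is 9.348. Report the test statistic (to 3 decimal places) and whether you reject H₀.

Expected count for each of the 4 categories: 156/4 = 39.
χ² = (41−39)²/39 + (39−39)²/39 + (36−39)²/39 + (40−39)²/39
   = 0.1026 + 0.0000 + 0.2308 + 0.0256
Sum = 0.359
df = 3. Since 0.359 < 9.348, we do not reject H₀.

0.359; do not reject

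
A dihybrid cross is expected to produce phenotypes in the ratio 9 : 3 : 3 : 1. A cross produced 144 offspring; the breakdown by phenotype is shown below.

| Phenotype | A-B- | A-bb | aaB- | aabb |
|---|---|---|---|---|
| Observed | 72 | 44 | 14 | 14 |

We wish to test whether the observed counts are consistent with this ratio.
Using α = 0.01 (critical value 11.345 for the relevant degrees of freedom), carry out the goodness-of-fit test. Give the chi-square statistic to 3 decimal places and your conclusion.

20.741; reject

Ratio total = 16. Expected counts: 144×9/16 = 81, 144×3/16 = 27, 144×3/16 = 27, 144×1/16 = 9.
χ² = (72−81)²/81 + (44−27)²/27 + (14−27)²/27 + (14−9)²/9
   = 1.0000 + 10.7037 + 6.2593 + 2.7778
Sum = 20.741
df = 3. Since 20.741 > 11.345, we reject H₀.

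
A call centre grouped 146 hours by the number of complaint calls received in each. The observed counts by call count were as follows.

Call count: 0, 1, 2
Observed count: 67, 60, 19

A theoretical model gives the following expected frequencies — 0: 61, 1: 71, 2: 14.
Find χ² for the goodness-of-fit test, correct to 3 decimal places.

0: (67 − 61)²/61 = 36/61 = 0.5902
1: (60 − 71)²/71 = 121/71 = 1.7042
2: (19 − 14)²/14 = 25/14 = 1.7857
Sum = 4.080

4.080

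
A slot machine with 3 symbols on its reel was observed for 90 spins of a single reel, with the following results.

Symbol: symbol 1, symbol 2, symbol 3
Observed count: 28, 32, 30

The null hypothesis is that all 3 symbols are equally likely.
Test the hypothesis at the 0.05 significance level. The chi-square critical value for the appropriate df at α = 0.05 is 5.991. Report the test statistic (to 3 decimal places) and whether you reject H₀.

Under H₀ each category has probability 1/3, so each expected count is 90/3 = 30.
symbol 1: (28 − 30)²/30 = 4/30 = 0.1333
symbol 2: (32 − 30)²/30 = 4/30 = 0.1333
symbol 3: (30 − 30)²/30 = 0/30 = 0.0000
Sum = 0.267
df = 2. Since 0.267 < 5.991, we do not reject H₀.

0.267; do not reject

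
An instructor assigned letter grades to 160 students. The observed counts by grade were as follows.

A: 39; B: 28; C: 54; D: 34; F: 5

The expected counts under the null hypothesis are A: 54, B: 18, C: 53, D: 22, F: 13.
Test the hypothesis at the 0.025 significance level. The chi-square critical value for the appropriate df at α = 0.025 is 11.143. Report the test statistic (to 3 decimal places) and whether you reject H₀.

cat         O        E   (O−E)²/E
A          39       54     4.1667
B          28       18     5.5556
C          54       53     0.0189
D          34       22     6.5455
F           5       13     4.9231
Sum = 21.210
df = 4. Since 21.210 > 11.143, we reject H₀.

21.210; reject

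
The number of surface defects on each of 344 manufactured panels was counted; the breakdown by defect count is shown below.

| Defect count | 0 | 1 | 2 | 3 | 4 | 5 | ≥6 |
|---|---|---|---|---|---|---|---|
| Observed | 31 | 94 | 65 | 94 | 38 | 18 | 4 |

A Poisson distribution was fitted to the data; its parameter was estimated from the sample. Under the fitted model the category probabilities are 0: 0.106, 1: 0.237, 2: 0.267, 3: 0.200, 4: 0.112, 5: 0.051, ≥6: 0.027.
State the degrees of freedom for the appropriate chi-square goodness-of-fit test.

There are k = 7 categories and 1 parameter estimated from the data, so df = 7 − 1 − 1 = 5.

5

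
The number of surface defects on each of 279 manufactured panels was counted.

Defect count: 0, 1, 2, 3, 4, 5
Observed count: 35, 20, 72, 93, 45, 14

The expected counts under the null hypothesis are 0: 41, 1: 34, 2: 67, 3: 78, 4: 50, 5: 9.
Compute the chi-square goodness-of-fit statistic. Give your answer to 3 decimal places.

13.178

cat         O        E   (O−E)²/E
0          35       41     0.8780
1          20       34     5.7647
2          72       67     0.3731
3          93       78     2.8846
4          45       50     0.5000
5          14        9     2.7778
Sum = 13.178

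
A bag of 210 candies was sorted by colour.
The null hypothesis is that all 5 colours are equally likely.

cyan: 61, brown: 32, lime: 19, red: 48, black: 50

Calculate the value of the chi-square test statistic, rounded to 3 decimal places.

Under H₀ each category has probability 1/5, so each expected count is 210/5 = 42.
cat         O        E   (O−E)²/E
cyan       61       42     8.5952
brown      32       42     2.3810
lime       19       42    12.5952
red        48       42     0.8571
black      50       42     1.5238
Sum = 25.952

25.952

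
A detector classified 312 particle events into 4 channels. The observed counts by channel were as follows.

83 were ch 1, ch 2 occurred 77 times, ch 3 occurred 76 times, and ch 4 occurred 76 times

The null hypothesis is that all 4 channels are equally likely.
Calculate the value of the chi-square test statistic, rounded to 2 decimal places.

Expected count for each of the 4 categories: 312/4 = 78.
χ² = (83−78)²/78 + (77−78)²/78 + (76−78)²/78 + (76−78)²/78
   = 0.321 + 0.013 + 0.051 + 0.051
Sum = 0.44

0.44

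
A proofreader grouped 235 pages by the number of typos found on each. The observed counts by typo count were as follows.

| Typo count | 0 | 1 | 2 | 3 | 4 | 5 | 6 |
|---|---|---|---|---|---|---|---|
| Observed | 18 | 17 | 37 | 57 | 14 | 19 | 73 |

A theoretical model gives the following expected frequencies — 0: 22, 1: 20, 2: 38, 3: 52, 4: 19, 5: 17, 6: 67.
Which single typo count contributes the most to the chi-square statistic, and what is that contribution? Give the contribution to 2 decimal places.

4, 1.32

χ² = (18−22)²/22 + (17−20)²/20 + (37−38)²/38 + (57−52)²/52 + (14−19)²/19 + (19−17)²/17 + (73−67)²/67
   = 0.727 + 0.450 + 0.026 + 0.481 + 1.316 + 0.235 + 0.537
The largest term is for 4: 1.32.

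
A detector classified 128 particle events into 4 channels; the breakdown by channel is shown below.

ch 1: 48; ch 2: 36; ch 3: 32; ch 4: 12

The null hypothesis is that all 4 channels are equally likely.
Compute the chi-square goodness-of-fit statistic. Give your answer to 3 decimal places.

Expected count for each of the 4 categories: 128/4 = 32.
cat         O        E   (O−E)²/E
ch 1       48       32     8.0000
ch 2       36       32     0.5000
ch 3       32       32     0.0000
ch 4       12       32    12.5000
Sum = 21.000

21.000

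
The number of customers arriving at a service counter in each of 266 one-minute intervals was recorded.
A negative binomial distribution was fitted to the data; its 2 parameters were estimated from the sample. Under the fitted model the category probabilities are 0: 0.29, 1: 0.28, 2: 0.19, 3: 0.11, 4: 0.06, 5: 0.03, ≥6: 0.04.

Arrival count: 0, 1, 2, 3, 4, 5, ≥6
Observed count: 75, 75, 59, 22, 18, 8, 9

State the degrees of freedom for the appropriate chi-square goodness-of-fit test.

4

There are k = 7 categories and 2 parameters estimated from the data, so df = 7 − 1 − 2 = 4.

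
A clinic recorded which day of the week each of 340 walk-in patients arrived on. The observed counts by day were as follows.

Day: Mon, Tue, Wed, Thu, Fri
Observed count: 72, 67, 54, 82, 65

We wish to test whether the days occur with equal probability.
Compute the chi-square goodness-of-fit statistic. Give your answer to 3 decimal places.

Expected count for each of the 5 categories: 340/5 = 68.
χ² = (72−68)²/68 + (67−68)²/68 + (54−68)²/68 + (82−68)²/68 + (65−68)²/68
   = 0.2353 + 0.0147 + 2.8824 + 2.8824 + 0.1324
Sum = 6.147

6.147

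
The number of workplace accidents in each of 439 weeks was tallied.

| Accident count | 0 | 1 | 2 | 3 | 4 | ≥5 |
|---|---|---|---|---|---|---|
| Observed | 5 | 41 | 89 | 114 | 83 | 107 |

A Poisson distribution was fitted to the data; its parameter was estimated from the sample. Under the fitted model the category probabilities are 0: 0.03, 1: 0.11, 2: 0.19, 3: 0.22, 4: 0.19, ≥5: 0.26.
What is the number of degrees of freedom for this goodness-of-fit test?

There are k = 6 categories and 1 parameter estimated from the data, so df = 6 − 1 − 1 = 4.

4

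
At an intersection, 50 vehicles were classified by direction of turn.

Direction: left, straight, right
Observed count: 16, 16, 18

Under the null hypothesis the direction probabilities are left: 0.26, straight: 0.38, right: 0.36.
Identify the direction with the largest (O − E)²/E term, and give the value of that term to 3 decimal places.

Expected counts E_i = n·p_i: 50×0.26 = 13, 50×0.38 = 19, 50×0.36 = 18.
left: (16 − 13)²/13 = 9/13 = 0.6923
straight: (16 − 19)²/19 = 9/19 = 0.4737
right: (18 − 18)²/18 = 0/18 = 0.0000
The largest term is for left: 0.692.

left, 0.692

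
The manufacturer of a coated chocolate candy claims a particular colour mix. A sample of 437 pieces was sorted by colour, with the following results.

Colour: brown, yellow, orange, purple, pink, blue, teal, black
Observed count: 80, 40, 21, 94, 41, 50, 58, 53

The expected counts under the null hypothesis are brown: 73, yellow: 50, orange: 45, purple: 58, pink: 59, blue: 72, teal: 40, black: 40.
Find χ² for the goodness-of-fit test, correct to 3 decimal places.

brown: (80 − 73)²/73 = 49/73 = 0.6712
yellow: (40 − 50)²/50 = 100/50 = 2.0000
orange: (21 − 45)²/45 = 576/45 = 12.8000
purple: (94 − 58)²/58 = 1296/58 = 22.3448
pink: (41 − 59)²/59 = 324/59 = 5.4915
blue: (50 − 72)²/72 = 484/72 = 6.7222
teal: (58 − 40)²/40 = 324/40 = 8.1000
black: (53 − 40)²/40 = 169/40 = 4.2250
Sum = 62.355

62.355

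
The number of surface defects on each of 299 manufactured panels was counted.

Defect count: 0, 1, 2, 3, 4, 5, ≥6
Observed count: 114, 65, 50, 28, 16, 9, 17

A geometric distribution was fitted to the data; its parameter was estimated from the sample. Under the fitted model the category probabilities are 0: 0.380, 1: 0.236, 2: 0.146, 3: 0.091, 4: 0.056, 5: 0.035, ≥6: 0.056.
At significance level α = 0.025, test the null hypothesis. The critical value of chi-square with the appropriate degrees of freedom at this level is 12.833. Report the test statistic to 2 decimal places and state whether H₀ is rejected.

1.63; do not reject

Expected counts E_i = n·p_i: 299×0.380 = 113.62, 299×0.236 = 70.564, 299×0.146 = 43.654, 299×0.091 = 27.209, 299×0.056 = 16.744, 299×0.035 = 10.465, 299×0.056 = 16.744.
χ² = (114−113.62)²/113.62 + (65−70.564)²/70.564 + (50−43.654)²/43.654 + (28−27.209)²/27.209 + (16−16.744)²/16.744 + (9−10.465)²/10.465 + (17−16.744)²/16.744
   = 0.001 + 0.439 + 0.923 + 0.023 + 0.033 + 0.205 + 0.004
Sum = 1.63
df = 5. Since 1.63 < 12.833, we do not reject H₀.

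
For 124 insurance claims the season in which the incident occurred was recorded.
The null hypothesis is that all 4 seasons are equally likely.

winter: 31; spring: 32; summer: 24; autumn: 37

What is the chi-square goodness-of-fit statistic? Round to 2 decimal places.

2.77

Expected count for each of the 4 categories: 124/4 = 31.
χ² = (31−31)²/31 + (32−31)²/31 + (24−31)²/31 + (37−31)²/31
   = 0.000 + 0.032 + 1.581 + 1.161
Sum = 2.77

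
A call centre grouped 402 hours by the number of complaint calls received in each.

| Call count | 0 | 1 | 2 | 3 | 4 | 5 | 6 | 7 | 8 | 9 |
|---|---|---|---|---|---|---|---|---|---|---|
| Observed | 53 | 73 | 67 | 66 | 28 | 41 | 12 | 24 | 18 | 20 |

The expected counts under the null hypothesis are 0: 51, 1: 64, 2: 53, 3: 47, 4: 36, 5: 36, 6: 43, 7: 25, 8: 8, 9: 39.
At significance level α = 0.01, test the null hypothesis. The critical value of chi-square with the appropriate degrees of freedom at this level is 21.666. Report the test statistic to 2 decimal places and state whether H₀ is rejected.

cat         O        E   (O−E)²/E
0          53       51      0.078
1          73       64      1.266
2          67       53      3.698
3          66       47      7.681
4          28       36      1.778
5          41       36      0.694
6          12       43     22.349
7          24       25      0.040
8          18        8     12.500
9          20       39      9.256
Sum = 59.34
df = 9. Since 59.34 > 21.666, we reject H₀.

59.34; reject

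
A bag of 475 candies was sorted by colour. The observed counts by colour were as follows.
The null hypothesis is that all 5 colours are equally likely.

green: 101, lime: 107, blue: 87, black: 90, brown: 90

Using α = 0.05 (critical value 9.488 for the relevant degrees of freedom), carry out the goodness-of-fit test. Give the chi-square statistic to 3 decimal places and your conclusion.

Expected count for each of the 5 categories: 475/5 = 95.
χ² = (101−95)²/95 + (107−95)²/95 + (87−95)²/95 + (90−95)²/95 + (90−95)²/95
   = 0.3789 + 1.5158 + 0.6737 + 0.2632 + 0.2632
Sum = 3.095
df = 4. Since 3.095 < 9.488, we do not reject H₀.

3.095; do not reject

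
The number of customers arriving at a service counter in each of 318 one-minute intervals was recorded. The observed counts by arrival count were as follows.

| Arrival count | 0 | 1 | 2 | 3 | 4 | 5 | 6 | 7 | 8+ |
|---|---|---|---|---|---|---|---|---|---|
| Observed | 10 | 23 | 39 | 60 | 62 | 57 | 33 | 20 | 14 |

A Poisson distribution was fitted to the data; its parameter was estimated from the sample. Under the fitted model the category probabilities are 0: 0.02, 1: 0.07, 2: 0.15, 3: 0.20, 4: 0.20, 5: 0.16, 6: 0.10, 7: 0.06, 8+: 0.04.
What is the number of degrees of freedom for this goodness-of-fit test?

There are k = 9 categories and 1 parameter estimated from the data, so df = 9 − 1 − 1 = 7.

7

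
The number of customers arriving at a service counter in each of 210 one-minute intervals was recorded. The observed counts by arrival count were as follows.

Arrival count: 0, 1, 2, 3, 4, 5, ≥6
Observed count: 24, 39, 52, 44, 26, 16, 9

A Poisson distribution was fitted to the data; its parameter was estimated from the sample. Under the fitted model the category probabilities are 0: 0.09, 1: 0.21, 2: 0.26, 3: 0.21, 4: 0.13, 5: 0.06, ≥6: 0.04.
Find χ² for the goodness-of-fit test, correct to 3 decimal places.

Expected counts E_i = n·p_i: 210×0.09 = 18.9, 210×0.21 = 44.1, 210×0.26 = 54.6, 210×0.21 = 44.1, 210×0.13 = 27.3, 210×0.06 = 12.6, 210×0.04 = 8.4.
cat         O        E   (O−E)²/E
0          24     18.9     1.3762
1          39     44.1     0.5898
2          52     54.6     0.1238
3          44     44.1     0.0002
4          26     27.3     0.0619
5          16     12.6     0.9175
≥6          9      8.4     0.0429
Sum = 3.112

3.112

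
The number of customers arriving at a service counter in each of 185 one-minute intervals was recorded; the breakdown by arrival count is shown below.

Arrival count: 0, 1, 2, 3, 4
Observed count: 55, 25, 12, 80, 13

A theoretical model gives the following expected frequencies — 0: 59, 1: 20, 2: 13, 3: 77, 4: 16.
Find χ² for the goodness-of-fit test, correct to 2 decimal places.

χ² = (55−59)²/59 + (25−20)²/20 + (12−13)²/13 + (80−77)²/77 + (13−16)²/16
   = 0.271 + 1.250 + 0.077 + 0.117 + 0.563
Sum = 2.28

2.28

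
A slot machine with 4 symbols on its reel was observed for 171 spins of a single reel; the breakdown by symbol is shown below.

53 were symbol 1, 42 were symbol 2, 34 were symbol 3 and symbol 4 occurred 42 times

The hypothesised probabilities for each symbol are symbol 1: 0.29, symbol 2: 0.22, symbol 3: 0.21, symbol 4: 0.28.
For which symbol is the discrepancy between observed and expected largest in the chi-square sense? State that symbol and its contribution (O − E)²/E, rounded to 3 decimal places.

symbol 4, 0.722

Expected counts E_i = n·p_i: 171×0.29 = 49.59, 171×0.22 = 37.62, 171×0.21 = 35.91, 171×0.28 = 47.88.
cat           O        E   (O−E)²/E
symbol 1     53    49.59     0.2345
symbol 2     42    37.62     0.5100
symbol 3     34    35.91     0.1016
symbol 4     42    47.88     0.7221
The largest term is for symbol 4: 0.722.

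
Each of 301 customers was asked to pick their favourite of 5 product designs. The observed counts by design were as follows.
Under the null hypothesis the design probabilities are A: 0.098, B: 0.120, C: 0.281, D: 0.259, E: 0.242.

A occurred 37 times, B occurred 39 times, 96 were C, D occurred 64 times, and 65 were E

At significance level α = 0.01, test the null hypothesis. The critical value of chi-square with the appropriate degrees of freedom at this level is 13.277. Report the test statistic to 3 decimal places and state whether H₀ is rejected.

Expected counts E_i = n·p_i: 301×0.098 = 29.498, 301×0.120 = 36.12, 301×0.281 = 84.581, 301×0.259 = 77.959, 301×0.242 = 72.842.
A: (37 − 29.498)²/29.498 = 56.280004/29.498 = 1.9079
B: (39 − 36.12)²/36.12 = 8.2944/36.12 = 0.2296
C: (96 − 84.581)²/84.581 = 130.393561/84.581 = 1.5416
D: (64 − 77.959)²/77.959 = 194.853681/77.959 = 2.4994
E: (65 − 72.842)²/72.842 = 61.496964/72.842 = 0.8443
Sum = 7.023
df = 4. Since 7.023 < 13.277, we do not reject H₀.

7.023; do not reject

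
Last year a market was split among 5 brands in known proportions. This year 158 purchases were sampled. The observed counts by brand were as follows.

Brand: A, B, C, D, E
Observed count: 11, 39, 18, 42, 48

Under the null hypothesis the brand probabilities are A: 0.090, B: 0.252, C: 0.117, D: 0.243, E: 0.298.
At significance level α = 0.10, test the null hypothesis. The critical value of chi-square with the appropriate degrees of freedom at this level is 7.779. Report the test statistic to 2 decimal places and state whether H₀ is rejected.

Expected counts E_i = n·p_i: 158×0.090 = 14.22, 158×0.252 = 39.816, 158×0.117 = 18.486, 158×0.243 = 38.394, 158×0.298 = 47.084.
χ² = (11−14.22)²/14.22 + (39−39.816)²/39.816 + (18−18.486)²/18.486 + (42−38.394)²/38.394 + (48−47.084)²/47.084
   = 0.729 + 0.017 + 0.013 + 0.339 + 0.018
Sum = 1.12
df = 4. Since 1.12 < 7.779, we do not reject H₀.

1.12; do not reject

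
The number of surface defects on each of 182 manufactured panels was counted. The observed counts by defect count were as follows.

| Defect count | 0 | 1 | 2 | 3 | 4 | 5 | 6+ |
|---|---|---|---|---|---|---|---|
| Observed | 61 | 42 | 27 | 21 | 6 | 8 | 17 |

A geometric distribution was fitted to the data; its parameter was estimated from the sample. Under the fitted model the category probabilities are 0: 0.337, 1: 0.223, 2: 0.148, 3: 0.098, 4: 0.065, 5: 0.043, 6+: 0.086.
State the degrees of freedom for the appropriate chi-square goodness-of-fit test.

There are k = 7 categories and 1 parameter estimated from the data, so df = 7 − 1 − 1 = 5.

5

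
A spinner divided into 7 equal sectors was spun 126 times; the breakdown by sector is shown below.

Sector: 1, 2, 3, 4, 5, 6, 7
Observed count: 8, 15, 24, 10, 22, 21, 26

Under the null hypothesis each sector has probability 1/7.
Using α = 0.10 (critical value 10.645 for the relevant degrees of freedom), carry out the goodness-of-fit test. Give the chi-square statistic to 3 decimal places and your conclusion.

Under H₀ each category has probability 1/7, so each expected count is 126/7 = 18.
χ² = (8−18)²/18 + (15−18)²/18 + (24−18)²/18 + (10−18)²/18 + (22−18)²/18 + (21−18)²/18 + (26−18)²/18
   = 5.5556 + 0.5000 + 2.0000 + 3.5556 + 0.8889 + 0.5000 + 3.5556
Sum = 16.556
df = 6. Since 16.556 > 10.645, we reject H₀.

16.556; reject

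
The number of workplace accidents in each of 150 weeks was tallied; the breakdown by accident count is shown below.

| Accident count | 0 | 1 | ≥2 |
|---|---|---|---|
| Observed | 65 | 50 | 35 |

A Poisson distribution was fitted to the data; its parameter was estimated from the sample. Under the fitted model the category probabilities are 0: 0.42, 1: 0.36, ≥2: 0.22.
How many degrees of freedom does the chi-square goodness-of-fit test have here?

There are k = 3 categories and 1 parameter estimated from the data, so df = 3 − 1 − 1 = 1.

1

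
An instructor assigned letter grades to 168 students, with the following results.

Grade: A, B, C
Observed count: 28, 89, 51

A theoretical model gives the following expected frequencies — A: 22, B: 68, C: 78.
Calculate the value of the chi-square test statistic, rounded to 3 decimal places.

χ² = (28−22)²/22 + (89−68)²/68 + (51−78)²/78
   = 1.6364 + 6.4853 + 9.3462
Sum = 17.468

17.468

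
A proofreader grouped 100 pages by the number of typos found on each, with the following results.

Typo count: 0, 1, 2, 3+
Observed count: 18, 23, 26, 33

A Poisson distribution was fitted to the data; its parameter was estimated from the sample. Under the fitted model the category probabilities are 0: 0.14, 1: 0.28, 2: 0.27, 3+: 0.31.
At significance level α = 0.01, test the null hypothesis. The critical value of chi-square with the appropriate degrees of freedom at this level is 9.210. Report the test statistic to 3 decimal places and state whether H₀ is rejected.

2.202; do not reject

Expected counts E_i = n·p_i: 100×0.14 = 14, 100×0.28 = 28, 100×0.27 = 27, 100×0.31 = 31.
0: (18 − 14)²/14 = 16/14 = 1.1429
1: (23 − 28)²/28 = 25/28 = 0.8929
2: (26 − 27)²/27 = 1/27 = 0.0370
3+: (33 − 31)²/31 = 4/31 = 0.1290
Sum = 2.202
df = 2. Since 2.202 < 9.210, we do not reject H₀.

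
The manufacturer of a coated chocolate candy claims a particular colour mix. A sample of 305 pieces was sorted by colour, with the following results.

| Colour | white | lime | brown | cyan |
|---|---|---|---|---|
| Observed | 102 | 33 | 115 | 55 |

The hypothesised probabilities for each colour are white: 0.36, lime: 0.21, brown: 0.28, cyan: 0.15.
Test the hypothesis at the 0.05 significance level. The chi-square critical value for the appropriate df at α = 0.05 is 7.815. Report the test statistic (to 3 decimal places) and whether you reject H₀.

Expected counts E_i = n·p_i: 305×0.36 = 109.8, 305×0.21 = 64.05, 305×0.28 = 85.4, 305×0.15 = 45.75.
cat         O        E   (O−E)²/E
white     102    109.8     0.5541
lime       33    64.05    15.0523
brown     115     85.4    10.2595
cyan       55    45.75     1.8702
Sum = 27.736
df = 3. Since 27.736 > 7.815, we reject H₀.

27.736; reject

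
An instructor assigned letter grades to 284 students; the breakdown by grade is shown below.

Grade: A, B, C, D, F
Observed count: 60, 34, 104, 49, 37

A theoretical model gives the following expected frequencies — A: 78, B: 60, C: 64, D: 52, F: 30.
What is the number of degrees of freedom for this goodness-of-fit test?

4

There are k = 5 categories and no parameters were estimated from the data, so df = 5 − 1 = 4.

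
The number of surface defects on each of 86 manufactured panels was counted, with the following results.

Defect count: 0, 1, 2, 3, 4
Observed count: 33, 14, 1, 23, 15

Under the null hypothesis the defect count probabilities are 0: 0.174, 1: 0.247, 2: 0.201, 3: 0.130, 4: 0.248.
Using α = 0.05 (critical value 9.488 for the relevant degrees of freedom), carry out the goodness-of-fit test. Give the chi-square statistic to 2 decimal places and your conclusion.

Expected counts E_i = n·p_i: 86×0.174 = 14.964, 86×0.247 = 21.242, 86×0.201 = 17.286, 86×0.130 = 11.18, 86×0.248 = 21.328.
0: (33 − 14.964)²/14.964 = 325.297296/14.964 = 21.739
1: (14 − 21.242)²/21.242 = 52.446564/21.242 = 2.469
2: (1 − 17.286)²/17.286 = 265.233796/17.286 = 15.344
3: (23 − 11.18)²/11.18 = 139.7124/11.18 = 12.497
4: (15 − 21.328)²/21.328 = 40.043584/21.328 = 1.878
Sum = 53.93
df = 4. Since 53.93 > 9.488, we reject H₀.

53.93; reject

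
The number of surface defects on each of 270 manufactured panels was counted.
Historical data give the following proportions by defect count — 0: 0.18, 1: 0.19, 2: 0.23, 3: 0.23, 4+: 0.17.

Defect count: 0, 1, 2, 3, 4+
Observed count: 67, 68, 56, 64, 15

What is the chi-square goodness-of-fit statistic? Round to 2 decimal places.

Expected counts E_i = n·p_i: 270×0.18 = 48.6, 270×0.19 = 51.3, 270×0.23 = 62.1, 270×0.23 = 62.1, 270×0.17 = 45.9.
cat         O        E   (O−E)²/E
0          67     48.6      6.966
1          68     51.3      5.436
2          56     62.1      0.599
3          64     62.1      0.058
4+         15     45.9     20.802
Sum = 33.86

33.86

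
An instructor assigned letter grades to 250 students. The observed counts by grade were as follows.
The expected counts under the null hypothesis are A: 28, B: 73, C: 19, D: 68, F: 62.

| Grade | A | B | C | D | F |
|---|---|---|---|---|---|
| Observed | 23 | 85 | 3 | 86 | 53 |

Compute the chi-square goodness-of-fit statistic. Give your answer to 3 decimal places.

22.410

χ² = (23−28)²/28 + (85−73)²/73 + (3−19)²/19 + (86−68)²/68 + (53−62)²/62
   = 0.8929 + 1.9726 + 13.4737 + 4.7647 + 1.3065
Sum = 22.410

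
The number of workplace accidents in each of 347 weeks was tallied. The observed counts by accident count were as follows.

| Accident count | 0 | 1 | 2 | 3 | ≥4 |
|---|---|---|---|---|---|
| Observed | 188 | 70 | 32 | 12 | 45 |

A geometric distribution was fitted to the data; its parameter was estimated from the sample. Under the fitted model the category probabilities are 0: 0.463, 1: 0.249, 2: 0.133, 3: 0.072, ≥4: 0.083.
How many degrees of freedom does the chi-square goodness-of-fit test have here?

There are k = 5 categories and 1 parameter estimated from the data, so df = 5 − 1 − 1 = 3.

3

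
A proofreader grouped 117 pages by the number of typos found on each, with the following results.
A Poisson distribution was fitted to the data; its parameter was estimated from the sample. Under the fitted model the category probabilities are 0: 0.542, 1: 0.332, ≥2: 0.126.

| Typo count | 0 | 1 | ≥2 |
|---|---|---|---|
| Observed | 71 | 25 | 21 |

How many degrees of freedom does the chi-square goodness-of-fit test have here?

There are k = 3 categories and 1 parameter estimated from the data, so df = 3 − 1 − 1 = 1.

1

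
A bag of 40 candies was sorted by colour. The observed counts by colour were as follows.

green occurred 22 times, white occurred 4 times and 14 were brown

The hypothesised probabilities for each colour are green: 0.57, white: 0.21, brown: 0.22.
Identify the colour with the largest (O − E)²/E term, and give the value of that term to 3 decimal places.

brown, 3.073

Expected counts E_i = n·p_i: 40×0.57 = 22.8, 40×0.21 = 8.4, 40×0.22 = 8.8.
χ² = (22−22.8)²/22.8 + (4−8.4)²/8.4 + (14−8.8)²/8.8
   = 0.0281 + 2.3048 + 3.0727
The largest term is for brown: 3.073.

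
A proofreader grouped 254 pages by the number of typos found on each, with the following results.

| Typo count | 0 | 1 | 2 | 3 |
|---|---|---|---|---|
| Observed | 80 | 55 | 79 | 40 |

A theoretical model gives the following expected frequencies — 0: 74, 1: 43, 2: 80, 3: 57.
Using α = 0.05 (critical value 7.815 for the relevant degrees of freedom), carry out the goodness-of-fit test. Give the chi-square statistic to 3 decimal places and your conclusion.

χ² = (80−74)²/74 + (55−43)²/43 + (79−80)²/80 + (40−57)²/57
   = 0.4865 + 3.3488 + 0.0125 + 5.0702
Sum = 8.918
df = 3. Since 8.918 > 7.815, we reject H₀.

8.918; reject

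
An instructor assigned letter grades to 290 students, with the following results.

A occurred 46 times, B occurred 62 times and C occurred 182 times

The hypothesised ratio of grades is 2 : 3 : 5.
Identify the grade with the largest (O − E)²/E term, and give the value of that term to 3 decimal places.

Ratio total = 10. Expected counts: 290×2/10 = 58, 290×3/10 = 87, 290×5/10 = 145.
χ² = (46−58)²/58 + (62−87)²/87 + (182−145)²/145
   = 2.4828 + 7.1839 + 9.4414
The largest term is for C: 9.441.

C, 9.441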